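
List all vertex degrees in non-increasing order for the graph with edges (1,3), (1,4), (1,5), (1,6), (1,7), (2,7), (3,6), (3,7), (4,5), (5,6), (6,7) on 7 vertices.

Step 1: Count edges incident to each vertex:
  deg(1) = 5 (neighbors: 3, 4, 5, 6, 7)
  deg(2) = 1 (neighbors: 7)
  deg(3) = 3 (neighbors: 1, 6, 7)
  deg(4) = 2 (neighbors: 1, 5)
  deg(5) = 3 (neighbors: 1, 4, 6)
  deg(6) = 4 (neighbors: 1, 3, 5, 7)
  deg(7) = 4 (neighbors: 1, 2, 3, 6)

Step 2: Sort degrees in non-increasing order:
  Degrees: [5, 1, 3, 2, 3, 4, 4] -> sorted: [5, 4, 4, 3, 3, 2, 1]

Degree sequence: [5, 4, 4, 3, 3, 2, 1]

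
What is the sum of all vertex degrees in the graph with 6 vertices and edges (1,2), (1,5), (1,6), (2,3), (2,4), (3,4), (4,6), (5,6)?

Step 1: Count edges incident to each vertex:
  deg(1) = 3 (neighbors: 2, 5, 6)
  deg(2) = 3 (neighbors: 1, 3, 4)
  deg(3) = 2 (neighbors: 2, 4)
  deg(4) = 3 (neighbors: 2, 3, 6)
  deg(5) = 2 (neighbors: 1, 6)
  deg(6) = 3 (neighbors: 1, 4, 5)

Step 2: Sum all degrees:
  3 + 3 + 2 + 3 + 2 + 3 = 16

Verification: sum of degrees = 2 * |E| = 2 * 8 = 16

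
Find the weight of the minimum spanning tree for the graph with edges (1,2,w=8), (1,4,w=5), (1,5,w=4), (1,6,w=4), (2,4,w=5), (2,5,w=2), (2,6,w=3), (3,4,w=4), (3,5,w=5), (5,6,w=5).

Apply Kruskal's algorithm (sort edges by weight, add if no cycle):

Sorted edges by weight:
  (2,5) w=2
  (2,6) w=3
  (1,5) w=4
  (1,6) w=4
  (3,4) w=4
  (1,4) w=5
  (2,4) w=5
  (3,5) w=5
  (5,6) w=5
  (1,2) w=8

Add edge (2,5) w=2 -- no cycle. Running total: 2
Add edge (2,6) w=3 -- no cycle. Running total: 5
Add edge (1,5) w=4 -- no cycle. Running total: 9
Skip edge (1,6) w=4 -- would create cycle
Add edge (3,4) w=4 -- no cycle. Running total: 13
Add edge (1,4) w=5 -- no cycle. Running total: 18

MST edges: (2,5,w=2), (2,6,w=3), (1,5,w=4), (3,4,w=4), (1,4,w=5)
Total MST weight: 2 + 3 + 4 + 4 + 5 = 18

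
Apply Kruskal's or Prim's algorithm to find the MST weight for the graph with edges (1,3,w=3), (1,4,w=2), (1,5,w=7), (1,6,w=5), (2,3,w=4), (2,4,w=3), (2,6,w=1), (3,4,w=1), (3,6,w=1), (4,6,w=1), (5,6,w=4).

Apply Kruskal's algorithm (sort edges by weight, add if no cycle):

Sorted edges by weight:
  (2,6) w=1
  (3,4) w=1
  (3,6) w=1
  (4,6) w=1
  (1,4) w=2
  (1,3) w=3
  (2,4) w=3
  (2,3) w=4
  (5,6) w=4
  (1,6) w=5
  (1,5) w=7

Add edge (2,6) w=1 -- no cycle. Running total: 1
Add edge (3,4) w=1 -- no cycle. Running total: 2
Add edge (3,6) w=1 -- no cycle. Running total: 3
Skip edge (4,6) w=1 -- would create cycle
Add edge (1,4) w=2 -- no cycle. Running total: 5
Skip edge (1,3) w=3 -- would create cycle
Skip edge (2,4) w=3 -- would create cycle
Skip edge (2,3) w=4 -- would create cycle
Add edge (5,6) w=4 -- no cycle. Running total: 9

MST edges: (2,6,w=1), (3,4,w=1), (3,6,w=1), (1,4,w=2), (5,6,w=4)
Total MST weight: 1 + 1 + 1 + 2 + 4 = 9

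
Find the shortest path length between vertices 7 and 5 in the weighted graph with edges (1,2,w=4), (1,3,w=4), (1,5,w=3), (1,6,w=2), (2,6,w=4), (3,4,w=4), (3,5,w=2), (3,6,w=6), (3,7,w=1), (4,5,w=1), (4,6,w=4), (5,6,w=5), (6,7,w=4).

Step 1: Build adjacency list with weights:
  1: 2(w=4), 3(w=4), 5(w=3), 6(w=2)
  2: 1(w=4), 6(w=4)
  3: 1(w=4), 4(w=4), 5(w=2), 6(w=6), 7(w=1)
  4: 3(w=4), 5(w=1), 6(w=4)
  5: 1(w=3), 3(w=2), 4(w=1), 6(w=5)
  6: 1(w=2), 2(w=4), 3(w=6), 4(w=4), 5(w=5), 7(w=4)
  7: 3(w=1), 6(w=4)

Step 2: Apply Dijkstra's algorithm from vertex 7:
  Visit vertex 7 (distance=0)
    Update dist[3] = 1
    Update dist[6] = 4
  Visit vertex 3 (distance=1)
    Update dist[1] = 5
    Update dist[4] = 5
    Update dist[5] = 3
  Visit vertex 5 (distance=3)
    Update dist[4] = 4

Step 3: Shortest path: 7 -> 3 -> 5
Total weight: 1 + 2 = 3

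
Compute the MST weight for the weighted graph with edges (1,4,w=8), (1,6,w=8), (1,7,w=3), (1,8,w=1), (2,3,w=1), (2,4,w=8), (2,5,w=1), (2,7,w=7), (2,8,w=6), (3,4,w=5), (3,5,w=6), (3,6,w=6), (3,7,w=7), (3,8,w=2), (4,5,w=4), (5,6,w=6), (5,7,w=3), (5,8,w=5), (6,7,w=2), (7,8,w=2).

Apply Kruskal's algorithm (sort edges by weight, add if no cycle):

Sorted edges by weight:
  (1,8) w=1
  (2,5) w=1
  (2,3) w=1
  (3,8) w=2
  (6,7) w=2
  (7,8) w=2
  (1,7) w=3
  (5,7) w=3
  (4,5) w=4
  (3,4) w=5
  (5,8) w=5
  (2,8) w=6
  (3,5) w=6
  (3,6) w=6
  (5,6) w=6
  (2,7) w=7
  (3,7) w=7
  (1,4) w=8
  (1,6) w=8
  (2,4) w=8

Add edge (1,8) w=1 -- no cycle. Running total: 1
Add edge (2,5) w=1 -- no cycle. Running total: 2
Add edge (2,3) w=1 -- no cycle. Running total: 3
Add edge (3,8) w=2 -- no cycle. Running total: 5
Add edge (6,7) w=2 -- no cycle. Running total: 7
Add edge (7,8) w=2 -- no cycle. Running total: 9
Skip edge (1,7) w=3 -- would create cycle
Skip edge (5,7) w=3 -- would create cycle
Add edge (4,5) w=4 -- no cycle. Running total: 13

MST edges: (1,8,w=1), (2,5,w=1), (2,3,w=1), (3,8,w=2), (6,7,w=2), (7,8,w=2), (4,5,w=4)
Total MST weight: 1 + 1 + 1 + 2 + 2 + 2 + 4 = 13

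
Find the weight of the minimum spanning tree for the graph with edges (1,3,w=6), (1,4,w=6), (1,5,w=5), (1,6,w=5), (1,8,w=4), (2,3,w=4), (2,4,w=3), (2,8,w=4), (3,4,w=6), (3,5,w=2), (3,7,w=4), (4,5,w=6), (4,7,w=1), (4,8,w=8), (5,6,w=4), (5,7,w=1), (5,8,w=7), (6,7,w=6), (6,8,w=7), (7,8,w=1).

Apply Kruskal's algorithm (sort edges by weight, add if no cycle):

Sorted edges by weight:
  (4,7) w=1
  (5,7) w=1
  (7,8) w=1
  (3,5) w=2
  (2,4) w=3
  (1,8) w=4
  (2,3) w=4
  (2,8) w=4
  (3,7) w=4
  (5,6) w=4
  (1,5) w=5
  (1,6) w=5
  (1,3) w=6
  (1,4) w=6
  (3,4) w=6
  (4,5) w=6
  (6,7) w=6
  (5,8) w=7
  (6,8) w=7
  (4,8) w=8

Add edge (4,7) w=1 -- no cycle. Running total: 1
Add edge (5,7) w=1 -- no cycle. Running total: 2
Add edge (7,8) w=1 -- no cycle. Running total: 3
Add edge (3,5) w=2 -- no cycle. Running total: 5
Add edge (2,4) w=3 -- no cycle. Running total: 8
Add edge (1,8) w=4 -- no cycle. Running total: 12
Skip edge (2,3) w=4 -- would create cycle
Skip edge (2,8) w=4 -- would create cycle
Skip edge (3,7) w=4 -- would create cycle
Add edge (5,6) w=4 -- no cycle. Running total: 16

MST edges: (4,7,w=1), (5,7,w=1), (7,8,w=1), (3,5,w=2), (2,4,w=3), (1,8,w=4), (5,6,w=4)
Total MST weight: 1 + 1 + 1 + 2 + 3 + 4 + 4 = 16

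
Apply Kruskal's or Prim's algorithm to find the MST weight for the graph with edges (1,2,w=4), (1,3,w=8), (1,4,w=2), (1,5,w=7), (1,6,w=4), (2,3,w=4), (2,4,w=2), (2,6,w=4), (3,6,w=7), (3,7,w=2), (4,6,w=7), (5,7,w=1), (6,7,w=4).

Apply Kruskal's algorithm (sort edges by weight, add if no cycle):

Sorted edges by weight:
  (5,7) w=1
  (1,4) w=2
  (2,4) w=2
  (3,7) w=2
  (1,2) w=4
  (1,6) w=4
  (2,3) w=4
  (2,6) w=4
  (6,7) w=4
  (1,5) w=7
  (3,6) w=7
  (4,6) w=7
  (1,3) w=8

Add edge (5,7) w=1 -- no cycle. Running total: 1
Add edge (1,4) w=2 -- no cycle. Running total: 3
Add edge (2,4) w=2 -- no cycle. Running total: 5
Add edge (3,7) w=2 -- no cycle. Running total: 7
Skip edge (1,2) w=4 -- would create cycle
Add edge (1,6) w=4 -- no cycle. Running total: 11
Add edge (2,3) w=4 -- no cycle. Running total: 15

MST edges: (5,7,w=1), (1,4,w=2), (2,4,w=2), (3,7,w=2), (1,6,w=4), (2,3,w=4)
Total MST weight: 1 + 2 + 2 + 2 + 4 + 4 = 15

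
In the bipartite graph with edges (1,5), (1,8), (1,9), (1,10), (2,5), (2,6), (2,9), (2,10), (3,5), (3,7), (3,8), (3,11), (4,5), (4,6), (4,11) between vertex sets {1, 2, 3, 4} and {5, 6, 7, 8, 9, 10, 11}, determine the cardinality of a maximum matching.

Step 1: List the neighbors of each left vertex:
  1: 5, 8, 9, 10
  2: 5, 6, 9, 10
  3: 5, 7, 8, 11
  4: 5, 6, 11

Step 2: Greedily match left vertices, then look for augmenting paths:
  Match 1 -- 5
  Match 2 -- 6
  Match 3 -- 7
  Match 4 -- 11
  No augmenting path remains.

Step 3: Verify this is maximum:
  Matching size 4 = min(|L|, |R|) = min(4, 7), which is an upper bound, so this matching is maximum.

Maximum matching: {(1,5), (2,6), (3,7), (4,11)}
Size: 4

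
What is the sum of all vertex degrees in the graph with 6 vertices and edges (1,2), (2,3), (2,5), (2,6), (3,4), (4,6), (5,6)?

Step 1: Count edges incident to each vertex:
  deg(1) = 1 (neighbors: 2)
  deg(2) = 4 (neighbors: 1, 3, 5, 6)
  deg(3) = 2 (neighbors: 2, 4)
  deg(4) = 2 (neighbors: 3, 6)
  deg(5) = 2 (neighbors: 2, 6)
  deg(6) = 3 (neighbors: 2, 4, 5)

Step 2: Sum all degrees:
  1 + 4 + 2 + 2 + 2 + 3 = 14

Verification: sum of degrees = 2 * |E| = 2 * 7 = 14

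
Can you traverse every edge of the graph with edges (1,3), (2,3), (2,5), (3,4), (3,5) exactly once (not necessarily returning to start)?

Step 1: Find the degree of each vertex:
  deg(1) = 1
  deg(2) = 2
  deg(3) = 4
  deg(4) = 1
  deg(5) = 2

Step 2: Count vertices with odd degree:
  Odd-degree vertices: 1, 4 (2 total)

Step 3: Apply Euler's theorem:
  - Eulerian circuit exists iff graph is connected and all vertices have even degree
  - Eulerian path exists iff graph is connected and has 0 or 2 odd-degree vertices

Graph is connected with exactly 2 odd-degree vertices (1, 4).
Eulerian path exists (starting and ending at the odd-degree vertices), but no Eulerian circuit.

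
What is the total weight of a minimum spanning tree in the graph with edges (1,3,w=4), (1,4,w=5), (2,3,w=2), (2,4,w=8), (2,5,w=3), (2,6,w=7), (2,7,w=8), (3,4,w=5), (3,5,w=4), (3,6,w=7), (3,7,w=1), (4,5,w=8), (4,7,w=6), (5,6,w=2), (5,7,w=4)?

Apply Kruskal's algorithm (sort edges by weight, add if no cycle):

Sorted edges by weight:
  (3,7) w=1
  (2,3) w=2
  (5,6) w=2
  (2,5) w=3
  (1,3) w=4
  (3,5) w=4
  (5,7) w=4
  (1,4) w=5
  (3,4) w=5
  (4,7) w=6
  (2,6) w=7
  (3,6) w=7
  (2,4) w=8
  (2,7) w=8
  (4,5) w=8

Add edge (3,7) w=1 -- no cycle. Running total: 1
Add edge (2,3) w=2 -- no cycle. Running total: 3
Add edge (5,6) w=2 -- no cycle. Running total: 5
Add edge (2,5) w=3 -- no cycle. Running total: 8
Add edge (1,3) w=4 -- no cycle. Running total: 12
Skip edge (3,5) w=4 -- would create cycle
Skip edge (5,7) w=4 -- would create cycle
Add edge (1,4) w=5 -- no cycle. Running total: 17

MST edges: (3,7,w=1), (2,3,w=2), (5,6,w=2), (2,5,w=3), (1,3,w=4), (1,4,w=5)
Total MST weight: 1 + 2 + 2 + 3 + 4 + 5 = 17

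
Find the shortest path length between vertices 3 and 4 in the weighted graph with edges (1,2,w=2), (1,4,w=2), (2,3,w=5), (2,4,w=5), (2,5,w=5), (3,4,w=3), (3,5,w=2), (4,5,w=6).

Step 1: Build adjacency list with weights:
  1: 2(w=2), 4(w=2)
  2: 1(w=2), 3(w=5), 4(w=5), 5(w=5)
  3: 2(w=5), 4(w=3), 5(w=2)
  4: 1(w=2), 2(w=5), 3(w=3), 5(w=6)
  5: 2(w=5), 3(w=2), 4(w=6)

Step 2: Apply Dijkstra's algorithm from vertex 3:
  Visit vertex 3 (distance=0)
    Update dist[2] = 5
    Update dist[4] = 3
    Update dist[5] = 2
  Visit vertex 5 (distance=2)
  Visit vertex 4 (distance=3)
    Update dist[1] = 5

Step 3: Shortest path: 3 -> 4
Total weight: 3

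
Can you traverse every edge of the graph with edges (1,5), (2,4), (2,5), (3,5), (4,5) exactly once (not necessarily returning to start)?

Step 1: Find the degree of each vertex:
  deg(1) = 1
  deg(2) = 2
  deg(3) = 1
  deg(4) = 2
  deg(5) = 4

Step 2: Count vertices with odd degree:
  Odd-degree vertices: 1, 3 (2 total)

Step 3: Apply Euler's theorem:
  - Eulerian circuit exists iff graph is connected and all vertices have even degree
  - Eulerian path exists iff graph is connected and has 0 or 2 odd-degree vertices

Graph is connected with exactly 2 odd-degree vertices (1, 3).
Eulerian path exists (starting and ending at the odd-degree vertices), but no Eulerian circuit.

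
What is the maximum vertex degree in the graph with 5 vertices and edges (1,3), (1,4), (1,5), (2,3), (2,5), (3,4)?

Step 1: Count edges incident to each vertex:
  deg(1) = 3 (neighbors: 3, 4, 5)
  deg(2) = 2 (neighbors: 3, 5)
  deg(3) = 3 (neighbors: 1, 2, 4)
  deg(4) = 2 (neighbors: 1, 3)
  deg(5) = 2 (neighbors: 1, 2)

Step 2: Find maximum:
  max(3, 2, 3, 2, 2) = 3 (vertex 1)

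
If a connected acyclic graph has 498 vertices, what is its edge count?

A tree on n vertices always has exactly n - 1 edges.
For n = 498: edges = 498 - 1 = 497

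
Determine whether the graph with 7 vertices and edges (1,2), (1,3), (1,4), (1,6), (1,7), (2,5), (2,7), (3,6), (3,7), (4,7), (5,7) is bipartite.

Step 1: Attempt 2-coloring using BFS:
  Start at vertex 1, assign color 0
  Color vertex 2 with color 1 (neighbor of 1)
  Color vertex 3 with color 1 (neighbor of 1)
  Color vertex 4 with color 1 (neighbor of 1)
  Color vertex 6 with color 1 (neighbor of 1)
  Color vertex 7 with color 1 (neighbor of 1)
  Color vertex 5 with color 0 (neighbor of 2)

Step 2: Conflict found! Vertices 2 and 7 are adjacent but have the same color.
This means the graph contains an odd cycle.

The graph is NOT bipartite.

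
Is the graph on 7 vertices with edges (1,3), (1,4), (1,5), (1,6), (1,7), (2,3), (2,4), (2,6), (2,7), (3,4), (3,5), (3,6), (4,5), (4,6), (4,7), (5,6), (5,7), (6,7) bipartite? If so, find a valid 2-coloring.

Step 1: Attempt 2-coloring using BFS:
  Start at vertex 1, assign color 0
  Color vertex 3 with color 1 (neighbor of 1)
  Color vertex 4 with color 1 (neighbor of 1)
  Color vertex 5 with color 1 (neighbor of 1)
  Color vertex 6 with color 1 (neighbor of 1)
  Color vertex 7 with color 1 (neighbor of 1)
  Color vertex 2 with color 0 (neighbor of 3)

Step 2: Conflict found! Vertices 3 and 4 are adjacent but have the same color.
This means the graph contains an odd cycle.

The graph is NOT bipartite.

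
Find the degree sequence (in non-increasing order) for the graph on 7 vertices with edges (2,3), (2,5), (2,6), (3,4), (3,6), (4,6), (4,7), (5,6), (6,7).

Step 1: Count edges incident to each vertex:
  deg(1) = 0 (neighbors: none)
  deg(2) = 3 (neighbors: 3, 5, 6)
  deg(3) = 3 (neighbors: 2, 4, 6)
  deg(4) = 3 (neighbors: 3, 6, 7)
  deg(5) = 2 (neighbors: 2, 6)
  deg(6) = 5 (neighbors: 2, 3, 4, 5, 7)
  deg(7) = 2 (neighbors: 4, 6)

Step 2: Sort degrees in non-increasing order:
  Degrees: [0, 3, 3, 3, 2, 5, 2] -> sorted: [5, 3, 3, 3, 2, 2, 0]

Degree sequence: [5, 3, 3, 3, 2, 2, 0]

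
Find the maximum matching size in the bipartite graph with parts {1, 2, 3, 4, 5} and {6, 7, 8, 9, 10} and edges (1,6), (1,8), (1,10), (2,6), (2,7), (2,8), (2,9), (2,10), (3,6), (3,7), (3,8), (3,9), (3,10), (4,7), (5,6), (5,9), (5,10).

Step 1: List the neighbors of each left vertex:
  1: 6, 8, 10
  2: 6, 7, 8, 9, 10
  3: 6, 7, 8, 9, 10
  4: 7
  5: 6, 9, 10

Step 2: Greedily match left vertices, then look for augmenting paths:
  Match 1 -- 6
  Match 2 -- 10
  Match 3 -- 8
  Match 4 -- 7
  Match 5 -- 9
  No augmenting path remains.

Step 3: Verify this is maximum:
  Matching size 5 = min(|L|, |R|) = min(5, 5), which is an upper bound, so this matching is maximum.

Maximum matching: {(1,6), (2,10), (3,8), (4,7), (5,9)}
Size: 5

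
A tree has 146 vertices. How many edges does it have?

A tree on n vertices always has exactly n - 1 edges.
For n = 146: edges = 146 - 1 = 145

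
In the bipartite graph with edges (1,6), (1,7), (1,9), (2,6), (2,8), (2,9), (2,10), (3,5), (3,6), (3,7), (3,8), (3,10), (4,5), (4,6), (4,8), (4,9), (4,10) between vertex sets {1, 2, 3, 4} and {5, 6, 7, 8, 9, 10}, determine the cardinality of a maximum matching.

Step 1: List the neighbors of each left vertex:
  1: 6, 7, 9
  2: 6, 8, 9, 10
  3: 5, 6, 7, 8, 10
  4: 5, 6, 8, 9, 10

Step 2: Greedily match left vertices, then look for augmenting paths:
  Match 1 -- 6
  Match 2 -- 8
  Match 3 -- 5
  Match 4 -- 9
  No augmenting path remains.

Step 3: Verify this is maximum:
  Matching size 4 = min(|L|, |R|) = min(4, 6), which is an upper bound, so this matching is maximum.

Maximum matching: {(1,6), (2,8), (3,5), (4,9)}
Size: 4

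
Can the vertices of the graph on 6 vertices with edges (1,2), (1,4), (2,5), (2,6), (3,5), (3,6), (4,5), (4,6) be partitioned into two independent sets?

Step 1: Attempt 2-coloring using BFS:
  Start at vertex 1, assign color 0
  Color vertex 2 with color 1 (neighbor of 1)
  Color vertex 4 with color 1 (neighbor of 1)
  Color vertex 5 with color 0 (neighbor of 2)
  Color vertex 6 with color 0 (neighbor of 2)
  Color vertex 3 with color 1 (neighbor of 5)

Step 2: 2-coloring succeeded. No conflicts found.
  Set A (color 0): {1, 5, 6}
  Set B (color 1): {2, 3, 4}

The graph is bipartite with partition {1, 5, 6}, {2, 3, 4}.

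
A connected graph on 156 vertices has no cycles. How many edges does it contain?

A tree on n vertices always has exactly n - 1 edges.
For n = 156: edges = 156 - 1 = 155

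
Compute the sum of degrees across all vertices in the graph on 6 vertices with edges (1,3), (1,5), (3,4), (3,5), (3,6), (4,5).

Step 1: Count edges incident to each vertex:
  deg(1) = 2 (neighbors: 3, 5)
  deg(2) = 0 (neighbors: none)
  deg(3) = 4 (neighbors: 1, 4, 5, 6)
  deg(4) = 2 (neighbors: 3, 5)
  deg(5) = 3 (neighbors: 1, 3, 4)
  deg(6) = 1 (neighbors: 3)

Step 2: Sum all degrees:
  2 + 0 + 4 + 2 + 3 + 1 = 12

Verification: sum of degrees = 2 * |E| = 2 * 6 = 12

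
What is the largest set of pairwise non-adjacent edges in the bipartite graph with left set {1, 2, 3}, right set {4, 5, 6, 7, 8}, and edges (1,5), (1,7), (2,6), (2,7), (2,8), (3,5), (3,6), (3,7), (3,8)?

Step 1: List the neighbors of each left vertex:
  1: 5, 7
  2: 6, 7, 8
  3: 5, 6, 7, 8

Step 2: Greedily match left vertices, then look for augmenting paths:
  Match 1 -- 5
  Match 2 -- 6
  Match 3 -- 7
  No augmenting path remains.

Step 3: Verify this is maximum:
  Matching size 3 = min(|L|, |R|) = min(3, 5), which is an upper bound, so this matching is maximum.

Maximum matching: {(1,5), (2,6), (3,7)}
Size: 3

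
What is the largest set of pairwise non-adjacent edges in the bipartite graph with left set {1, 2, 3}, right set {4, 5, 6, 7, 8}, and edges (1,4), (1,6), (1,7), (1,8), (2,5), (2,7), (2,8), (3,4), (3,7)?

Step 1: List the neighbors of each left vertex:
  1: 4, 6, 7, 8
  2: 5, 7, 8
  3: 4, 7

Step 2: Greedily match left vertices, then look for augmenting paths:
  Match 1 -- 4
  Match 2 -- 5
  Match 3 -- 7
  No augmenting path remains.

Step 3: Verify this is maximum:
  Matching size 3 = min(|L|, |R|) = min(3, 5), which is an upper bound, so this matching is maximum.

Maximum matching: {(1,4), (2,5), (3,7)}
Size: 3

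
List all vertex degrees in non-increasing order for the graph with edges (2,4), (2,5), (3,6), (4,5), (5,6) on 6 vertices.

Step 1: Count edges incident to each vertex:
  deg(1) = 0 (neighbors: none)
  deg(2) = 2 (neighbors: 4, 5)
  deg(3) = 1 (neighbors: 6)
  deg(4) = 2 (neighbors: 2, 5)
  deg(5) = 3 (neighbors: 2, 4, 6)
  deg(6) = 2 (neighbors: 3, 5)

Step 2: Sort degrees in non-increasing order:
  Degrees: [0, 2, 1, 2, 3, 2] -> sorted: [3, 2, 2, 2, 1, 0]

Degree sequence: [3, 2, 2, 2, 1, 0]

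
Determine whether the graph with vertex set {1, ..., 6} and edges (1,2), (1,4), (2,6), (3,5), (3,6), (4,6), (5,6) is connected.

Step 1: Build adjacency list from edges:
  1: 2, 4
  2: 1, 6
  3: 5, 6
  4: 1, 6
  5: 3, 6
  6: 2, 3, 4, 5

Step 2: Run BFS/DFS from vertex 1:
  Visited: {1, 2, 4, 6, 3, 5}
  Reached 6 of 6 vertices

Step 3: All 6 vertices reached from vertex 1, so the graph is connected.
Answer: Yes, the graph is connected.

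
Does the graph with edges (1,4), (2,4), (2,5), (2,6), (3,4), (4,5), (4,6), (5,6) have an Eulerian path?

Step 1: Find the degree of each vertex:
  deg(1) = 1
  deg(2) = 3
  deg(3) = 1
  deg(4) = 5
  deg(5) = 3
  deg(6) = 3

Step 2: Count vertices with odd degree:
  Odd-degree vertices: 1, 2, 3, 4, 5, 6 (6 total)

Step 3: Apply Euler's theorem:
  - Eulerian circuit exists iff graph is connected and all vertices have even degree
  - Eulerian path exists iff graph is connected and has 0 or 2 odd-degree vertices

Graph has 6 odd-degree vertices (need 0 or 2).
Neither Eulerian path nor Eulerian circuit exists.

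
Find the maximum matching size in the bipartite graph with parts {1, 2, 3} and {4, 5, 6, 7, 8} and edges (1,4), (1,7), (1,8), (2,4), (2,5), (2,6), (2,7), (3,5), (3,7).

Step 1: List the neighbors of each left vertex:
  1: 4, 7, 8
  2: 4, 5, 6, 7
  3: 5, 7

Step 2: Greedily match left vertices, then look for augmenting paths:
  Match 1 -- 4
  Match 2 -- 5
  Match 3 -- 7
  No augmenting path remains.

Step 3: Verify this is maximum:
  Matching size 3 = min(|L|, |R|) = min(3, 5), which is an upper bound, so this matching is maximum.

Maximum matching: {(1,4), (2,5), (3,7)}
Size: 3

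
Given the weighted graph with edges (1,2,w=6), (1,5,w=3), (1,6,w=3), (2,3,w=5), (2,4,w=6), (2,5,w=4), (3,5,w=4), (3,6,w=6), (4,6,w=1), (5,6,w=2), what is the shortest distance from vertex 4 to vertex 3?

Step 1: Build adjacency list with weights:
  1: 2(w=6), 5(w=3), 6(w=3)
  2: 1(w=6), 3(w=5), 4(w=6), 5(w=4)
  3: 2(w=5), 5(w=4), 6(w=6)
  4: 2(w=6), 6(w=1)
  5: 1(w=3), 2(w=4), 3(w=4), 6(w=2)
  6: 1(w=3), 3(w=6), 4(w=1), 5(w=2)

Step 2: Apply Dijkstra's algorithm from vertex 4:
  Visit vertex 4 (distance=0)
    Update dist[2] = 6
    Update dist[6] = 1
  Visit vertex 6 (distance=1)
    Update dist[1] = 4
    Update dist[3] = 7
    Update dist[5] = 3
  Visit vertex 5 (distance=3)
  Visit vertex 1 (distance=4)
  Visit vertex 2 (distance=6)
  Visit vertex 3 (distance=7)

Step 3: Shortest path: 4 -> 6 -> 3
Total weight: 1 + 6 = 7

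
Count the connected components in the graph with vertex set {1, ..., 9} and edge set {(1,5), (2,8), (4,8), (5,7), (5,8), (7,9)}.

Step 1: Build adjacency list from edges:
  1: 5
  2: 8
  3: (none)
  4: 8
  5: 1, 7, 8
  6: (none)
  7: 5, 9
  8: 2, 4, 5
  9: 7

Step 2: Run BFS/DFS from vertex 1:
  Visited: {1, 5, 7, 8, 9, 2, 4}
  Reached 7 of 9 vertices

Step 3: Only 7 of 9 vertices reached. Graph is disconnected.
Connected components: {1, 2, 4, 5, 7, 8, 9}, {3}, {6}
Number of connected components: 3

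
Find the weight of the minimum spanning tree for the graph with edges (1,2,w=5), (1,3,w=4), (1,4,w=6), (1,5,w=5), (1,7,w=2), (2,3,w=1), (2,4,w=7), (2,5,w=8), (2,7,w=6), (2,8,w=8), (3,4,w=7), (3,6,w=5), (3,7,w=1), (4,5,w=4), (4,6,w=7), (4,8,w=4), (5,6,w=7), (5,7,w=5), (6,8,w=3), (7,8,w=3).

Apply Kruskal's algorithm (sort edges by weight, add if no cycle):

Sorted edges by weight:
  (2,3) w=1
  (3,7) w=1
  (1,7) w=2
  (6,8) w=3
  (7,8) w=3
  (1,3) w=4
  (4,8) w=4
  (4,5) w=4
  (1,5) w=5
  (1,2) w=5
  (3,6) w=5
  (5,7) w=5
  (1,4) w=6
  (2,7) w=6
  (2,4) w=7
  (3,4) w=7
  (4,6) w=7
  (5,6) w=7
  (2,5) w=8
  (2,8) w=8

Add edge (2,3) w=1 -- no cycle. Running total: 1
Add edge (3,7) w=1 -- no cycle. Running total: 2
Add edge (1,7) w=2 -- no cycle. Running total: 4
Add edge (6,8) w=3 -- no cycle. Running total: 7
Add edge (7,8) w=3 -- no cycle. Running total: 10
Skip edge (1,3) w=4 -- would create cycle
Add edge (4,8) w=4 -- no cycle. Running total: 14
Add edge (4,5) w=4 -- no cycle. Running total: 18

MST edges: (2,3,w=1), (3,7,w=1), (1,7,w=2), (6,8,w=3), (7,8,w=3), (4,8,w=4), (4,5,w=4)
Total MST weight: 1 + 1 + 2 + 3 + 3 + 4 + 4 = 18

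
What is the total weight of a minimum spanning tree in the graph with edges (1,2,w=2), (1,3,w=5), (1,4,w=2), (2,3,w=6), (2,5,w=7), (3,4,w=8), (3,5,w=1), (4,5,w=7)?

Apply Kruskal's algorithm (sort edges by weight, add if no cycle):

Sorted edges by weight:
  (3,5) w=1
  (1,2) w=2
  (1,4) w=2
  (1,3) w=5
  (2,3) w=6
  (2,5) w=7
  (4,5) w=7
  (3,4) w=8

Add edge (3,5) w=1 -- no cycle. Running total: 1
Add edge (1,2) w=2 -- no cycle. Running total: 3
Add edge (1,4) w=2 -- no cycle. Running total: 5
Add edge (1,3) w=5 -- no cycle. Running total: 10

MST edges: (3,5,w=1), (1,2,w=2), (1,4,w=2), (1,3,w=5)
Total MST weight: 1 + 2 + 2 + 5 = 10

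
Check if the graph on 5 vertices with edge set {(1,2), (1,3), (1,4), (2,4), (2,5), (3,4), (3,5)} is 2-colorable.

Step 1: Attempt 2-coloring using BFS:
  Start at vertex 1, assign color 0
  Color vertex 2 with color 1 (neighbor of 1)
  Color vertex 3 with color 1 (neighbor of 1)
  Color vertex 4 with color 1 (neighbor of 1)

Step 2: Conflict found! Vertices 2 and 4 are adjacent but have the same color.
This means the graph contains an odd cycle.

The graph is NOT bipartite.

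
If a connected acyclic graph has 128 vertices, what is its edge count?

A tree on n vertices always has exactly n - 1 edges.
For n = 128: edges = 128 - 1 = 127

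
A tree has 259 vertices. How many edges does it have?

A tree on n vertices always has exactly n - 1 edges.
For n = 259: edges = 259 - 1 = 258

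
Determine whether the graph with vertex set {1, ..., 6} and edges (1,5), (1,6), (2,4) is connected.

Step 1: Build adjacency list from edges:
  1: 5, 6
  2: 4
  3: (none)
  4: 2
  5: 1
  6: 1

Step 2: Run BFS/DFS from vertex 1:
  Visited: {1, 5, 6}
  Reached 3 of 6 vertices

Step 3: Only 3 of 6 vertices reached. Graph is disconnected.
Connected components: {1, 5, 6}, {2, 4}, {3}
Answer: No, the graph is not connected (3 components).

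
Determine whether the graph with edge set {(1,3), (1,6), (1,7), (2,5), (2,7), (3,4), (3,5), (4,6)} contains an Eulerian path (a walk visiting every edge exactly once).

Step 1: Find the degree of each vertex:
  deg(1) = 3
  deg(2) = 2
  deg(3) = 3
  deg(4) = 2
  deg(5) = 2
  deg(6) = 2
  deg(7) = 2

Step 2: Count vertices with odd degree:
  Odd-degree vertices: 1, 3 (2 total)

Step 3: Apply Euler's theorem:
  - Eulerian circuit exists iff graph is connected and all vertices have even degree
  - Eulerian path exists iff graph is connected and has 0 or 2 odd-degree vertices

Graph is connected with exactly 2 odd-degree vertices (1, 3).
Eulerian path exists (starting and ending at the odd-degree vertices), but no Eulerian circuit.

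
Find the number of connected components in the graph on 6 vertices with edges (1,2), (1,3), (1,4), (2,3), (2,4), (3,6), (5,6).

Step 1: Build adjacency list from edges:
  1: 2, 3, 4
  2: 1, 3, 4
  3: 1, 2, 6
  4: 1, 2
  5: 6
  6: 3, 5

Step 2: Run BFS/DFS from vertex 1:
  Visited: {1, 2, 3, 4, 6, 5}
  Reached 6 of 6 vertices

Step 3: All 6 vertices reached from vertex 1, so the graph is connected.
Number of connected components: 1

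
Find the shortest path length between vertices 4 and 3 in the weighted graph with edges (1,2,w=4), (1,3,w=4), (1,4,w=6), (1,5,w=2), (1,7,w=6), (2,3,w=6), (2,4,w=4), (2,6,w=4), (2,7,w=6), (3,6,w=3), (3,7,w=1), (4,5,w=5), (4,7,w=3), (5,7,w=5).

Step 1: Build adjacency list with weights:
  1: 2(w=4), 3(w=4), 4(w=6), 5(w=2), 7(w=6)
  2: 1(w=4), 3(w=6), 4(w=4), 6(w=4), 7(w=6)
  3: 1(w=4), 2(w=6), 6(w=3), 7(w=1)
  4: 1(w=6), 2(w=4), 5(w=5), 7(w=3)
  5: 1(w=2), 4(w=5), 7(w=5)
  6: 2(w=4), 3(w=3)
  7: 1(w=6), 2(w=6), 3(w=1), 4(w=3), 5(w=5)

Step 2: Apply Dijkstra's algorithm from vertex 4:
  Visit vertex 4 (distance=0)
    Update dist[1] = 6
    Update dist[2] = 4
    Update dist[5] = 5
    Update dist[7] = 3
  Visit vertex 7 (distance=3)
    Update dist[3] = 4
  Visit vertex 2 (distance=4)
    Update dist[6] = 8
  Visit vertex 3 (distance=4)
    Update dist[6] = 7

Step 3: Shortest path: 4 -> 7 -> 3
Total weight: 3 + 1 = 4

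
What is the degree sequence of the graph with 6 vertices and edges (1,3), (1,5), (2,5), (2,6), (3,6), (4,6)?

Step 1: Count edges incident to each vertex:
  deg(1) = 2 (neighbors: 3, 5)
  deg(2) = 2 (neighbors: 5, 6)
  deg(3) = 2 (neighbors: 1, 6)
  deg(4) = 1 (neighbors: 6)
  deg(5) = 2 (neighbors: 1, 2)
  deg(6) = 3 (neighbors: 2, 3, 4)

Step 2: Sort degrees in non-increasing order:
  Degrees: [2, 2, 2, 1, 2, 3] -> sorted: [3, 2, 2, 2, 2, 1]

Degree sequence: [3, 2, 2, 2, 2, 1]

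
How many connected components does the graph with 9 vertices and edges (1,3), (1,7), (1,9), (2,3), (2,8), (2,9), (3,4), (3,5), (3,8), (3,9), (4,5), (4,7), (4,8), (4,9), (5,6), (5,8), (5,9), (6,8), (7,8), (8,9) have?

Step 1: Build adjacency list from edges:
  1: 3, 7, 9
  2: 3, 8, 9
  3: 1, 2, 4, 5, 8, 9
  4: 3, 5, 7, 8, 9
  5: 3, 4, 6, 8, 9
  6: 5, 8
  7: 1, 4, 8
  8: 2, 3, 4, 5, 6, 7, 9
  9: 1, 2, 3, 4, 5, 8

Step 2: Run BFS/DFS from vertex 1:
  Visited: {1, 3, 7, 9, 2, 4, 5, 8, 6}
  Reached 9 of 9 vertices

Step 3: All 9 vertices reached from vertex 1, so the graph is connected.
Number of connected components: 1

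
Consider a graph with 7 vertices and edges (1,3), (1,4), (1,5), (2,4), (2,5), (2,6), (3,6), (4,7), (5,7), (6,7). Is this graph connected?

Step 1: Build adjacency list from edges:
  1: 3, 4, 5
  2: 4, 5, 6
  3: 1, 6
  4: 1, 2, 7
  5: 1, 2, 7
  6: 2, 3, 7
  7: 4, 5, 6

Step 2: Run BFS/DFS from vertex 1:
  Visited: {1, 3, 4, 5, 6, 2, 7}
  Reached 7 of 7 vertices

Step 3: All 7 vertices reached from vertex 1, so the graph is connected.
Answer: Yes, the graph is connected.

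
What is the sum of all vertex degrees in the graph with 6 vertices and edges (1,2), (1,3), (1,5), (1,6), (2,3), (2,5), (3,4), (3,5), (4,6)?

Step 1: Count edges incident to each vertex:
  deg(1) = 4 (neighbors: 2, 3, 5, 6)
  deg(2) = 3 (neighbors: 1, 3, 5)
  deg(3) = 4 (neighbors: 1, 2, 4, 5)
  deg(4) = 2 (neighbors: 3, 6)
  deg(5) = 3 (neighbors: 1, 2, 3)
  deg(6) = 2 (neighbors: 1, 4)

Step 2: Sum all degrees:
  4 + 3 + 4 + 2 + 3 + 2 = 18

Verification: sum of degrees = 2 * |E| = 2 * 9 = 18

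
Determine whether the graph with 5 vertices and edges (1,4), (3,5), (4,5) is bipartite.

Step 1: Attempt 2-coloring using BFS:
  Start at vertex 1, assign color 0
  Color vertex 4 with color 1 (neighbor of 1)
  Color vertex 5 with color 0 (neighbor of 4)
  Color vertex 3 with color 1 (neighbor of 5)
  Start new component at vertex 2, assign color 0

Step 2: 2-coloring succeeded. No conflicts found.
  Set A (color 0): {1, 2, 5}
  Set B (color 1): {3, 4}

The graph is bipartite with partition {1, 2, 5}, {3, 4}.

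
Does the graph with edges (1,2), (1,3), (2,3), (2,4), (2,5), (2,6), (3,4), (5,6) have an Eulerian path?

Step 1: Find the degree of each vertex:
  deg(1) = 2
  deg(2) = 5
  deg(3) = 3
  deg(4) = 2
  deg(5) = 2
  deg(6) = 2

Step 2: Count vertices with odd degree:
  Odd-degree vertices: 2, 3 (2 total)

Step 3: Apply Euler's theorem:
  - Eulerian circuit exists iff graph is connected and all vertices have even degree
  - Eulerian path exists iff graph is connected and has 0 or 2 odd-degree vertices

Graph is connected with exactly 2 odd-degree vertices (2, 3).
Eulerian path exists (starting and ending at the odd-degree vertices), but no Eulerian circuit.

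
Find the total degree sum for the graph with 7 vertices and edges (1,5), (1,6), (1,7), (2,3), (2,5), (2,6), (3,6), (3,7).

Step 1: Count edges incident to each vertex:
  deg(1) = 3 (neighbors: 5, 6, 7)
  deg(2) = 3 (neighbors: 3, 5, 6)
  deg(3) = 3 (neighbors: 2, 6, 7)
  deg(4) = 0 (neighbors: none)
  deg(5) = 2 (neighbors: 1, 2)
  deg(6) = 3 (neighbors: 1, 2, 3)
  deg(7) = 2 (neighbors: 1, 3)

Step 2: Sum all degrees:
  3 + 3 + 3 + 0 + 2 + 3 + 2 = 16

Verification: sum of degrees = 2 * |E| = 2 * 8 = 16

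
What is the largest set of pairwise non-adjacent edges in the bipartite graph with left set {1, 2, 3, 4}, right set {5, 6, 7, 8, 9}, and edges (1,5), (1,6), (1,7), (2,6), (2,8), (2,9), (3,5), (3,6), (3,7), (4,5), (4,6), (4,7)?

Step 1: List the neighbors of each left vertex:
  1: 5, 6, 7
  2: 6, 8, 9
  3: 5, 6, 7
  4: 5, 6, 7

Step 2: Greedily match left vertices, then look for augmenting paths:
  Match 1 -- 5
  Match 2 -- 8
  Match 3 -- 7
  Match 4 -- 6
  No augmenting path remains.

Step 3: Verify this is maximum:
  Matching size 4 = min(|L|, |R|) = min(4, 5), which is an upper bound, so this matching is maximum.

Maximum matching: {(1,5), (2,8), (3,7), (4,6)}
Size: 4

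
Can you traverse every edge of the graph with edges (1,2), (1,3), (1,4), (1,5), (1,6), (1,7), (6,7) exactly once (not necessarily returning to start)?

Step 1: Find the degree of each vertex:
  deg(1) = 6
  deg(2) = 1
  deg(3) = 1
  deg(4) = 1
  deg(5) = 1
  deg(6) = 2
  deg(7) = 2

Step 2: Count vertices with odd degree:
  Odd-degree vertices: 2, 3, 4, 5 (4 total)

Step 3: Apply Euler's theorem:
  - Eulerian circuit exists iff graph is connected and all vertices have even degree
  - Eulerian path exists iff graph is connected and has 0 or 2 odd-degree vertices

Graph has 4 odd-degree vertices (need 0 or 2).
Neither Eulerian path nor Eulerian circuit exists.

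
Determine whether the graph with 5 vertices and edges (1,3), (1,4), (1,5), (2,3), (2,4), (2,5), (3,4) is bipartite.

Step 1: Attempt 2-coloring using BFS:
  Start at vertex 1, assign color 0
  Color vertex 3 with color 1 (neighbor of 1)
  Color vertex 4 with color 1 (neighbor of 1)
  Color vertex 5 with color 1 (neighbor of 1)
  Color vertex 2 with color 0 (neighbor of 3)

Step 2: Conflict found! Vertices 3 and 4 are adjacent but have the same color.
This means the graph contains an odd cycle.

The graph is NOT bipartite.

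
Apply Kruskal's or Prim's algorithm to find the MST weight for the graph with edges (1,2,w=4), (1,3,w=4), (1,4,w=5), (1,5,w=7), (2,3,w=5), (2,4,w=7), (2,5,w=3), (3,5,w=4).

Apply Kruskal's algorithm (sort edges by weight, add if no cycle):

Sorted edges by weight:
  (2,5) w=3
  (1,2) w=4
  (1,3) w=4
  (3,5) w=4
  (1,4) w=5
  (2,3) w=5
  (1,5) w=7
  (2,4) w=7

Add edge (2,5) w=3 -- no cycle. Running total: 3
Add edge (1,2) w=4 -- no cycle. Running total: 7
Add edge (1,3) w=4 -- no cycle. Running total: 11
Skip edge (3,5) w=4 -- would create cycle
Add edge (1,4) w=5 -- no cycle. Running total: 16

MST edges: (2,5,w=3), (1,2,w=4), (1,3,w=4), (1,4,w=5)
Total MST weight: 3 + 4 + 4 + 5 = 16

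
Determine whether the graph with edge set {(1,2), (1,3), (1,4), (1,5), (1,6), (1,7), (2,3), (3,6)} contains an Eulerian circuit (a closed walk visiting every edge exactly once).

Step 1: Find the degree of each vertex:
  deg(1) = 6
  deg(2) = 2
  deg(3) = 3
  deg(4) = 1
  deg(5) = 1
  deg(6) = 2
  deg(7) = 1

Step 2: Count vertices with odd degree:
  Odd-degree vertices: 3, 4, 5, 7 (4 total)

Step 3: Apply Euler's theorem:
  - Eulerian circuit exists iff graph is connected and all vertices have even degree
  - Eulerian path exists iff graph is connected and has 0 or 2 odd-degree vertices

Graph has 4 odd-degree vertices (need 0 or 2).
Neither Eulerian path nor Eulerian circuit exists.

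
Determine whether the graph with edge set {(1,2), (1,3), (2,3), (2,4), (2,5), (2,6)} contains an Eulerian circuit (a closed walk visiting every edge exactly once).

Step 1: Find the degree of each vertex:
  deg(1) = 2
  deg(2) = 5
  deg(3) = 2
  deg(4) = 1
  deg(5) = 1
  deg(6) = 1

Step 2: Count vertices with odd degree:
  Odd-degree vertices: 2, 4, 5, 6 (4 total)

Step 3: Apply Euler's theorem:
  - Eulerian circuit exists iff graph is connected and all vertices have even degree
  - Eulerian path exists iff graph is connected and has 0 or 2 odd-degree vertices

Graph has 4 odd-degree vertices (need 0 or 2).
Neither Eulerian path nor Eulerian circuit exists.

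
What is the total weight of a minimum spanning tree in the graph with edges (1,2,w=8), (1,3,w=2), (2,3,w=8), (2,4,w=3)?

Apply Kruskal's algorithm (sort edges by weight, add if no cycle):

Sorted edges by weight:
  (1,3) w=2
  (2,4) w=3
  (1,2) w=8
  (2,3) w=8

Add edge (1,3) w=2 -- no cycle. Running total: 2
Add edge (2,4) w=3 -- no cycle. Running total: 5
Add edge (1,2) w=8 -- no cycle. Running total: 13

MST edges: (1,3,w=2), (2,4,w=3), (1,2,w=8)
Total MST weight: 2 + 3 + 8 = 13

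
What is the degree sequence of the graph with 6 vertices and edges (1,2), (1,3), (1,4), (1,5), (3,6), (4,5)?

Step 1: Count edges incident to each vertex:
  deg(1) = 4 (neighbors: 2, 3, 4, 5)
  deg(2) = 1 (neighbors: 1)
  deg(3) = 2 (neighbors: 1, 6)
  deg(4) = 2 (neighbors: 1, 5)
  deg(5) = 2 (neighbors: 1, 4)
  deg(6) = 1 (neighbors: 3)

Step 2: Sort degrees in non-increasing order:
  Degrees: [4, 1, 2, 2, 2, 1] -> sorted: [4, 2, 2, 2, 1, 1]

Degree sequence: [4, 2, 2, 2, 1, 1]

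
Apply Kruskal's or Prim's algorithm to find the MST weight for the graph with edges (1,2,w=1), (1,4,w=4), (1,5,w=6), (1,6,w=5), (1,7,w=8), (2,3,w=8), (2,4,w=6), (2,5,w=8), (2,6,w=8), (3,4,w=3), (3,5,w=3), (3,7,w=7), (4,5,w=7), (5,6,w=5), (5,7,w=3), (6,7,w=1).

Apply Kruskal's algorithm (sort edges by weight, add if no cycle):

Sorted edges by weight:
  (1,2) w=1
  (6,7) w=1
  (3,5) w=3
  (3,4) w=3
  (5,7) w=3
  (1,4) w=4
  (1,6) w=5
  (5,6) w=5
  (1,5) w=6
  (2,4) w=6
  (3,7) w=7
  (4,5) w=7
  (1,7) w=8
  (2,3) w=8
  (2,5) w=8
  (2,6) w=8

Add edge (1,2) w=1 -- no cycle. Running total: 1
Add edge (6,7) w=1 -- no cycle. Running total: 2
Add edge (3,5) w=3 -- no cycle. Running total: 5
Add edge (3,4) w=3 -- no cycle. Running total: 8
Add edge (5,7) w=3 -- no cycle. Running total: 11
Add edge (1,4) w=4 -- no cycle. Running total: 15

MST edges: (1,2,w=1), (6,7,w=1), (3,5,w=3), (3,4,w=3), (5,7,w=3), (1,4,w=4)
Total MST weight: 1 + 1 + 3 + 3 + 3 + 4 = 15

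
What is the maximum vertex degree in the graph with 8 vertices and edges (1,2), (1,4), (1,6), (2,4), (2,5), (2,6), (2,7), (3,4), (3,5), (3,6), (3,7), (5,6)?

Step 1: Count edges incident to each vertex:
  deg(1) = 3 (neighbors: 2, 4, 6)
  deg(2) = 5 (neighbors: 1, 4, 5, 6, 7)
  deg(3) = 4 (neighbors: 4, 5, 6, 7)
  deg(4) = 3 (neighbors: 1, 2, 3)
  deg(5) = 3 (neighbors: 2, 3, 6)
  deg(6) = 4 (neighbors: 1, 2, 3, 5)
  deg(7) = 2 (neighbors: 2, 3)
  deg(8) = 0 (neighbors: none)

Step 2: Find maximum:
  max(3, 5, 4, 3, 3, 4, 2, 0) = 5 (vertex 2)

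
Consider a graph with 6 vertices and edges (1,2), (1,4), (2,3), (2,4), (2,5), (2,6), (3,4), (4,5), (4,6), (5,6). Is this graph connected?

Step 1: Build adjacency list from edges:
  1: 2, 4
  2: 1, 3, 4, 5, 6
  3: 2, 4
  4: 1, 2, 3, 5, 6
  5: 2, 4, 6
  6: 2, 4, 5

Step 2: Run BFS/DFS from vertex 1:
  Visited: {1, 2, 4, 3, 5, 6}
  Reached 6 of 6 vertices

Step 3: All 6 vertices reached from vertex 1, so the graph is connected.
Answer: Yes, the graph is connected.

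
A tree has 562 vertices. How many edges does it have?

A tree on n vertices always has exactly n - 1 edges.
For n = 562: edges = 562 - 1 = 561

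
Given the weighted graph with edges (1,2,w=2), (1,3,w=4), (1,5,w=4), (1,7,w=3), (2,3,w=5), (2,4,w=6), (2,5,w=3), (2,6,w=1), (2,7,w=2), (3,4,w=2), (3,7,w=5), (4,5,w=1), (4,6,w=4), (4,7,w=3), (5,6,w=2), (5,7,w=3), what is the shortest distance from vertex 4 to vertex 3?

Step 1: Build adjacency list with weights:
  1: 2(w=2), 3(w=4), 5(w=4), 7(w=3)
  2: 1(w=2), 3(w=5), 4(w=6), 5(w=3), 6(w=1), 7(w=2)
  3: 1(w=4), 2(w=5), 4(w=2), 7(w=5)
  4: 2(w=6), 3(w=2), 5(w=1), 6(w=4), 7(w=3)
  5: 1(w=4), 2(w=3), 4(w=1), 6(w=2), 7(w=3)
  6: 2(w=1), 4(w=4), 5(w=2)
  7: 1(w=3), 2(w=2), 3(w=5), 4(w=3), 5(w=3)

Step 2: Apply Dijkstra's algorithm from vertex 4:
  Visit vertex 4 (distance=0)
    Update dist[2] = 6
    Update dist[3] = 2
    Update dist[5] = 1
    Update dist[6] = 4
    Update dist[7] = 3
  Visit vertex 5 (distance=1)
    Update dist[1] = 5
    Update dist[2] = 4
    Update dist[6] = 3
  Visit vertex 3 (distance=2)

Step 3: Shortest path: 4 -> 3
Total weight: 2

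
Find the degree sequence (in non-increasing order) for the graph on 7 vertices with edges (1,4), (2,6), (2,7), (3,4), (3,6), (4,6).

Step 1: Count edges incident to each vertex:
  deg(1) = 1 (neighbors: 4)
  deg(2) = 2 (neighbors: 6, 7)
  deg(3) = 2 (neighbors: 4, 6)
  deg(4) = 3 (neighbors: 1, 3, 6)
  deg(5) = 0 (neighbors: none)
  deg(6) = 3 (neighbors: 2, 3, 4)
  deg(7) = 1 (neighbors: 2)

Step 2: Sort degrees in non-increasing order:
  Degrees: [1, 2, 2, 3, 0, 3, 1] -> sorted: [3, 3, 2, 2, 1, 1, 0]

Degree sequence: [3, 3, 2, 2, 1, 1, 0]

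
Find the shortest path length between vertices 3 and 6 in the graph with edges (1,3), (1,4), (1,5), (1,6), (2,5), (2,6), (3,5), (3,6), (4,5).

Step 1: Build adjacency list:
  1: 3, 4, 5, 6
  2: 5, 6
  3: 1, 5, 6
  4: 1, 5
  5: 1, 2, 3, 4
  6: 1, 2, 3

Step 2: BFS from vertex 3 to find shortest path to 6:
  vertex 1 reached at distance 1
  vertex 5 reached at distance 1
  vertex 6 reached at distance 1

Step 3: Shortest path: 3 -> 6
Path length: 1 edge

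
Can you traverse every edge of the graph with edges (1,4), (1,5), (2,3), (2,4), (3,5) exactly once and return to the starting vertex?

Step 1: Find the degree of each vertex:
  deg(1) = 2
  deg(2) = 2
  deg(3) = 2
  deg(4) = 2
  deg(5) = 2

Step 2: Count vertices with odd degree:
  All vertices have even degree (0 odd-degree vertices)

Step 3: Apply Euler's theorem:
  - Eulerian circuit exists iff graph is connected and all vertices have even degree
  - Eulerian path exists iff graph is connected and has 0 or 2 odd-degree vertices

Graph is connected with 0 odd-degree vertices.
Both Eulerian circuit and Eulerian path exist.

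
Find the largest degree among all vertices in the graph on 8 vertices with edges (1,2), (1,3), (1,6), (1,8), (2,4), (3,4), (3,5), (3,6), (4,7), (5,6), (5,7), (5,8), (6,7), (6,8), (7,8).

Step 1: Count edges incident to each vertex:
  deg(1) = 4 (neighbors: 2, 3, 6, 8)
  deg(2) = 2 (neighbors: 1, 4)
  deg(3) = 4 (neighbors: 1, 4, 5, 6)
  deg(4) = 3 (neighbors: 2, 3, 7)
  deg(5) = 4 (neighbors: 3, 6, 7, 8)
  deg(6) = 5 (neighbors: 1, 3, 5, 7, 8)
  deg(7) = 4 (neighbors: 4, 5, 6, 8)
  deg(8) = 4 (neighbors: 1, 5, 6, 7)

Step 2: Find maximum:
  max(4, 2, 4, 3, 4, 5, 4, 4) = 5 (vertex 6)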